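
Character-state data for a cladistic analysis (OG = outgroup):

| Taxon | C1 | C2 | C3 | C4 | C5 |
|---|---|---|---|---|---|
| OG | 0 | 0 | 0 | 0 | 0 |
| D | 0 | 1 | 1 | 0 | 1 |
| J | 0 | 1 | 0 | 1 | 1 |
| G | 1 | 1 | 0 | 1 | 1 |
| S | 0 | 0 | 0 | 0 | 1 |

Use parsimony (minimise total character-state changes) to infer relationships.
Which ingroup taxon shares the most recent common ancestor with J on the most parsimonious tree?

The outgroup has state '0' for every character, so '1' is the derived state throughout.
C1 (derived state '1') is unique to G (autapomorphy; uninformative for grouping).
C2 (derived state '1') is shared by D, G, and J — a synapomorphy uniting that clade.
C3 (derived state '1') is unique to D (autapomorphy; uninformative for grouping).
Only G and J show the derived state '1' for C4, supporting them as a clade.
All ingroup taxa share the derived state '1' for C5; it defines the ingroup but does not resolve relationships within it.
Most parsimonious ingroup topology: ((D,(J,G)),S).
J and G form a cherry on this tree, so they are sister taxa.

G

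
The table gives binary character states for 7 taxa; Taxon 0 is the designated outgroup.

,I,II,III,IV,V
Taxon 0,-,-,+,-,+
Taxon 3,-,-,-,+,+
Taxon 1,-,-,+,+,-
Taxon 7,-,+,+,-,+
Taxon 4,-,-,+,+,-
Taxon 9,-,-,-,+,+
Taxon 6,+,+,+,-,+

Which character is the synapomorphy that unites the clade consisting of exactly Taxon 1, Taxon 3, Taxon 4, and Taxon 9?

Character polarity is set by the outgroup: the derived state is whichever differs from the outgroup's state, so for III, V the derived state is '-', and for the remaining characters it is '+'.
I: derived state '+' in Taxon 6 only — an autapomorphy, so it tells us nothing about relationships among taxa.
Only Taxon 6 and Taxon 7 show the derived state '+' for II, supporting them as a clade.
III: derived state '-' in Taxon 3 and Taxon 9 only — synapomorphy for {Taxon 3, Taxon 9}.
Only Taxon 1, Taxon 3, Taxon 4, and Taxon 9 show the derived state '+' for IV, supporting them as a clade.
V (derived state '-') is shared by Taxon 1 and Taxon 4 — a synapomorphy uniting that clade.
Most parsimonious ingroup topology: (((Taxon 3,Taxon 9),(Taxon 1,Taxon 4)),(Taxon 7,Taxon 6)).
The clade {Taxon 1, Taxon 3, Taxon 4, Taxon 9} is supported by IV: its derived state '+' occurs in exactly those taxa and in no other taxon (including the outgroup).

IV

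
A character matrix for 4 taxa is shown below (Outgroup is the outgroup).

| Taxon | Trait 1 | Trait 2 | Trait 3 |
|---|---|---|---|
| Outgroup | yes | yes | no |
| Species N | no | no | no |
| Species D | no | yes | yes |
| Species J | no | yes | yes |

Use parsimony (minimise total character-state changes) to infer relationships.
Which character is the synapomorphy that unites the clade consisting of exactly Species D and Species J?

Character polarity is set by the outgroup: the derived state is whichever differs from the outgroup's state, so for Trait 1, Trait 2 the derived state is 'no', and for the remaining characters it is 'yes'.
Trait 1 (derived state 'no') is shared by all ingroup taxa — unites the whole ingroup.
Trait 2 (derived state 'no') is unique to Species N (autapomorphy; uninformative for grouping).
Trait 3: derived state 'yes' in Species D and Species J only — synapomorphy for {Species D, Species J}.
Most parsimonious ingroup topology: (Species N,(Species D,Species J)).
The clade {Species D, Species J} is supported by Trait 3: its derived state 'yes' occurs in exactly those taxa and in no other taxon (including the outgroup).

Trait 3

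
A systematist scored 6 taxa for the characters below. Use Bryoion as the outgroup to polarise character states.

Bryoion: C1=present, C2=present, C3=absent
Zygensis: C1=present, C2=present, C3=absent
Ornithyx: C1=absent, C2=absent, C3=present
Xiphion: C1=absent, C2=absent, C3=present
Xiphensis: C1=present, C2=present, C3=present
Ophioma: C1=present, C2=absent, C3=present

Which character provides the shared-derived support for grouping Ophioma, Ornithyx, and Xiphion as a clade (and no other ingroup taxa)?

Character polarity is set by the outgroup: the derived state is whichever differs from the outgroup's state, so for C1, C2 the derived state is 'absent', and for the remaining characters it is 'present'.
C1 (derived state 'absent') is shared by Ornithyx and Xiphion — a synapomorphy uniting that clade.
Only Ophioma, Ornithyx, and Xiphion show the derived state 'absent' for C2, supporting them as a clade.
C3: derived state 'present' in Ophioma, Ornithyx, Xiphensis, and Xiphion only — synapomorphy for {Ophioma, Ornithyx, Xiphensis, Xiphion}.
Most parsimonious ingroup topology: (Zygensis,(((Ornithyx,Xiphion),Ophioma),Xiphensis)).
The clade {Ophioma, Ornithyx, Xiphion} is supported by C2: its derived state 'absent' occurs in exactly those taxa and in no other taxon (including the outgroup).

C2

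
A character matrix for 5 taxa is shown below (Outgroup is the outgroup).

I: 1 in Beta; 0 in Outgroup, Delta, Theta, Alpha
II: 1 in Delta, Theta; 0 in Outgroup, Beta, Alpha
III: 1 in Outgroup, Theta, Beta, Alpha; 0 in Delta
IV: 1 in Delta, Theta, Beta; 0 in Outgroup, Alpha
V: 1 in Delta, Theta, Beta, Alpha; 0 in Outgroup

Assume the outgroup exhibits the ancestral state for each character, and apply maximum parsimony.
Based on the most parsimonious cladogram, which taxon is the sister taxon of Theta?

Character polarity is set by the outgroup: the derived state is whichever differs from the outgroup's state, so for III the derived state is '0', and for the remaining characters it is '1'.
I: derived state '1' in Beta only — an autapomorphy, so it tells us nothing about relationships among taxa.
Only Delta and Theta show the derived state '1' for II, supporting them as a clade.
III (derived state '0') is unique to Delta (autapomorphy; uninformative for grouping).
IV: derived state '1' in Beta, Delta, and Theta only — synapomorphy for {Beta, Delta, Theta}.
V (derived state '1') is shared by all ingroup taxa — unites the whole ingroup.
Most parsimonious ingroup topology: (((Delta,Theta),Beta),Alpha).
Theta and Delta form a cherry on this tree, so they are sister taxa.

Delta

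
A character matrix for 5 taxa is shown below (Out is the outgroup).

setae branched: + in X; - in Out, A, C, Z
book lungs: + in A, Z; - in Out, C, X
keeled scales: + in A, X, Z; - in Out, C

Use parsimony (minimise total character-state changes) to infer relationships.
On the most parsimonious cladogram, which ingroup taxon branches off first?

C

The outgroup has state '-' for every character, so '+' is the derived state throughout.
setae branched (derived state '+') is unique to X (autapomorphy; uninformative for grouping).
book lungs (derived state '+') is shared by A and Z — a synapomorphy uniting that clade.
Only A, X, and Z show the derived state '+' for keeled scales, supporting them as a clade.
Most parsimonious ingroup topology: (((A,Z),X),C).
C is sister to the clade containing all other ingroup taxa, so it is the earliest-diverging (most basal) ingroup lineage.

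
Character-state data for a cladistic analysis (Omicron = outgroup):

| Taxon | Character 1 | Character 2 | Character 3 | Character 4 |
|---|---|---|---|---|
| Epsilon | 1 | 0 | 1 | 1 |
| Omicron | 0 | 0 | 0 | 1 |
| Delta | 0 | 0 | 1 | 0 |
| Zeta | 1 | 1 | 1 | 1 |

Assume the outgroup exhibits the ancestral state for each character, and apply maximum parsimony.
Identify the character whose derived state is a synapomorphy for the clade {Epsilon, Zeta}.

Character polarity is set by the outgroup: the derived state is whichever differs from the outgroup's state, so for Character 4 the derived state is '0', and for the remaining characters it is '1'.
Only Epsilon and Zeta show the derived state '1' for Character 1, supporting them as a clade.
Character 2: derived state '1' in Zeta only — an autapomorphy, so it tells us nothing about relationships among taxa.
All ingroup taxa share the derived state '1' for Character 3; it defines the ingroup but does not resolve relationships within it.
Character 4 (derived state '0') is unique to Delta (autapomorphy; uninformative for grouping).
Most parsimonious ingroup topology: ((Zeta,Epsilon),Delta).
The clade {Epsilon, Zeta} is supported by Character 1: its derived state '1' occurs in exactly those taxa and in no other taxon (including the outgroup).

Character 1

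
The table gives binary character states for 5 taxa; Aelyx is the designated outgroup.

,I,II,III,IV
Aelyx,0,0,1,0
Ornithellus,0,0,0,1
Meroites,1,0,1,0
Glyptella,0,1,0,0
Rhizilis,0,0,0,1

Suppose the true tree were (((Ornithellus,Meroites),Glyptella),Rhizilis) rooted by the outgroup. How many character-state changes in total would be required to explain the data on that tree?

Map each character onto (((Ornithellus,Meroites),Glyptella),Rhizilis) (rooted by Aelyx) and count the minimum state changes it requires (Fitch parsimony):
I: 1; II: 1; III: 2; IV: 2.
Total tree length = 6.

6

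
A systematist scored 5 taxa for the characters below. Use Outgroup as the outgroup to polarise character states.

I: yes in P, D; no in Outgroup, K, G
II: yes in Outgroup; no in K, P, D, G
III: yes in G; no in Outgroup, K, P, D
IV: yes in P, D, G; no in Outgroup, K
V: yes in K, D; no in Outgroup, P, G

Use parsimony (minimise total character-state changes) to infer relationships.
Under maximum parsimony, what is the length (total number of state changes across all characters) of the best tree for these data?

6

Character polarity is set by the outgroup: the derived state is whichever differs from the outgroup's state, so for II the derived state is 'no', and for the remaining characters it is 'yes'.
I: derived state 'yes' in D and P only — synapomorphy for {D, P}.
II (derived state 'no') is shared by all ingroup taxa — unites the whole ingroup.
III: derived state 'yes' in G only — an autapomorphy, so it tells us nothing about relationships among taxa.
IV: derived state 'yes' in D, G, and P only — synapomorphy for {D, G, P}.
V groups D and K, which is incompatible with the clades supported by the remaining characters; treating it as convergent (homoplasy) costs fewer steps than any alternative tree.
Most parsimonious ingroup topology: (K,((P,D),G)).
Changes per character on this tree: I: 1; II: 1; III: 1; IV: 1; V: 2.
Total = 6.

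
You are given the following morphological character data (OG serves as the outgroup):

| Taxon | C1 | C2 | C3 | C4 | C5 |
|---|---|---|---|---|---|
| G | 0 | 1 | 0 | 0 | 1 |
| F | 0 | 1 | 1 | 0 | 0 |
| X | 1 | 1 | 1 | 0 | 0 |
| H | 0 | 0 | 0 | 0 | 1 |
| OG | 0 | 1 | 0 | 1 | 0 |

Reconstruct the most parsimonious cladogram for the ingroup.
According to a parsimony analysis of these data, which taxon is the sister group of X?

F

Character polarity is set by the outgroup: the derived state is whichever differs from the outgroup's state, so for C2, C4 the derived state is '0', and for the remaining characters it is '1'.
C1: derived state '1' in X only — an autapomorphy, so it tells us nothing about relationships among taxa.
C2: derived state '0' in H only — an autapomorphy, so it tells us nothing about relationships among taxa.
Only F and X show the derived state '1' for C3, supporting them as a clade.
All ingroup taxa share the derived state '0' for C4; it defines the ingroup but does not resolve relationships within it.
C5: derived state '1' in G and H only — synapomorphy for {G, H}.
Most parsimonious ingroup topology: ((X,F),(H,G)).
X and F form a cherry on this tree, so they are sister taxa.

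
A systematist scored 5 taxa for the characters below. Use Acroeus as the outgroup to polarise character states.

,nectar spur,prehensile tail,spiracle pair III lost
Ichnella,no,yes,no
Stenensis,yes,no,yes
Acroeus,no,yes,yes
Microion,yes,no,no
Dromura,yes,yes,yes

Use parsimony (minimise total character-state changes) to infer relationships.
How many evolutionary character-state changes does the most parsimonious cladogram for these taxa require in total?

Character polarity is set by the outgroup: the derived state is whichever differs from the outgroup's state, so for prehensile tail, spiracle pair III lost the derived state is 'no', and for the remaining characters it is 'yes'.
nectar spur (derived state 'yes') is shared by Dromura, Microion, and Stenensis — a synapomorphy uniting that clade.
prehensile tail (derived state 'no') is shared by Microion and Stenensis — a synapomorphy uniting that clade.
spiracle pair III lost groups Ichnella and Microion, which is incompatible with the clades supported by the remaining characters; treating it as convergent (homoplasy) costs fewer steps than any alternative tree.
Most parsimonious ingroup topology: (((Stenensis,Microion),Dromura),Ichnella).
Changes per character on this tree: nectar spur: 1; prehensile tail: 1; spiracle pair III lost: 2.
Total = 4.

4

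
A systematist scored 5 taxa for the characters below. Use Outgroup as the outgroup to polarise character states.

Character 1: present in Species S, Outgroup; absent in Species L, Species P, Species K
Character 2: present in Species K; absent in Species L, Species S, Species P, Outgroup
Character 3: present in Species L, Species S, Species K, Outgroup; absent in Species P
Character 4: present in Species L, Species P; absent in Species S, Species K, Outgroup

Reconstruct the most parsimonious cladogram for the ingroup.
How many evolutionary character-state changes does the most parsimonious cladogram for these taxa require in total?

Character polarity is set by the outgroup: the derived state is whichever differs from the outgroup's state, so for Character 1, Character 3 the derived state is 'absent', and for the remaining characters it is 'present'.
Character 1: derived state 'absent' in Species K, Species L, and Species P only — synapomorphy for {Species K, Species L, Species P}.
Character 2 (derived state 'present') is unique to Species K (autapomorphy; uninformative for grouping).
Character 3: derived state 'absent' in Species P only — an autapomorphy, so it tells us nothing about relationships among taxa.
Character 4 (derived state 'present') is shared by Species L and Species P — a synapomorphy uniting that clade.
Most parsimonious ingroup topology: (Species S,(Species K,(Species P,Species L))).
Changes per character on this tree: Character 1: 1; Character 2: 1; Character 3: 1; Character 4: 1.
Total = 4.

4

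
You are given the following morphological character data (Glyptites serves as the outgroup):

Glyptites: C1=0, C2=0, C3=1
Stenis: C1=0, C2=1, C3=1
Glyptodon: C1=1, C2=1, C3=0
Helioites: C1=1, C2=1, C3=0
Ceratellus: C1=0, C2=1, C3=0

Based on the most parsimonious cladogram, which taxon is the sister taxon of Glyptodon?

Helioites

Character polarity is set by the outgroup: the derived state is whichever differs from the outgroup's state, so for C3 the derived state is '0', and for the remaining characters it is '1'.
C1: derived state '1' in Glyptodon and Helioites only — synapomorphy for {Glyptodon, Helioites}.
C2 (derived state '1') is shared by all ingroup taxa — unites the whole ingroup.
C3: derived state '0' in Ceratellus, Glyptodon, and Helioites only — synapomorphy for {Ceratellus, Glyptodon, Helioites}.
Most parsimonious ingroup topology: (Stenis,((Glyptodon,Helioites),Ceratellus)).
Glyptodon and Helioites form a cherry on this tree, so they are sister taxa.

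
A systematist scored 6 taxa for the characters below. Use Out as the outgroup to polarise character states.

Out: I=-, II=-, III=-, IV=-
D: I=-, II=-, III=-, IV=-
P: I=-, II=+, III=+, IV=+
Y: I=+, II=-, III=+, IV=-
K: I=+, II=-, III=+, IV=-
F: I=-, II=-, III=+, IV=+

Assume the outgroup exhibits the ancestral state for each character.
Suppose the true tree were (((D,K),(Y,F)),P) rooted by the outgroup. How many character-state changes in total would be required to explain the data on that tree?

Map each character onto (((D,K),(Y,F)),P) (rooted by Out) and count the minimum state changes it requires (Fitch parsimony):
I: 2; II: 1; III: 2; IV: 2.
Total tree length = 7.

7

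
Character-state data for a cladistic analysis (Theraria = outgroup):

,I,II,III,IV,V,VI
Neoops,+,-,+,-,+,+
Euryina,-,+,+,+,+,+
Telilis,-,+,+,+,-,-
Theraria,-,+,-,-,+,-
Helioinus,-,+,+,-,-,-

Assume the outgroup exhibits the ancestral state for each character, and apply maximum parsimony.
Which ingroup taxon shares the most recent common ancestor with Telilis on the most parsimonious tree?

Character polarity is set by the outgroup: the derived state is whichever differs from the outgroup's state, so for II, V the derived state is '-', and for the remaining characters it is '+'.
I: derived state '+' in Neoops only — an autapomorphy, so it tells us nothing about relationships among taxa.
II: derived state '-' in Neoops only — an autapomorphy, so it tells us nothing about relationships among taxa.
III (derived state '+') is shared by all ingroup taxa — unites the whole ingroup.
IV (state '+') occurs in Euryina and Telilis but conflicts with the nesting implied by the other characters — most parsimoniously interpreted as homoplasy.
V: derived state '-' in Helioinus and Telilis only — synapomorphy for {Helioinus, Telilis}.
VI: derived state '+' in Euryina and Neoops only — synapomorphy for {Euryina, Neoops}.
Most parsimonious ingroup topology: ((Neoops,Euryina),(Telilis,Helioinus)).
Telilis and Helioinus form a cherry on this tree, so they are sister taxa.

Helioinus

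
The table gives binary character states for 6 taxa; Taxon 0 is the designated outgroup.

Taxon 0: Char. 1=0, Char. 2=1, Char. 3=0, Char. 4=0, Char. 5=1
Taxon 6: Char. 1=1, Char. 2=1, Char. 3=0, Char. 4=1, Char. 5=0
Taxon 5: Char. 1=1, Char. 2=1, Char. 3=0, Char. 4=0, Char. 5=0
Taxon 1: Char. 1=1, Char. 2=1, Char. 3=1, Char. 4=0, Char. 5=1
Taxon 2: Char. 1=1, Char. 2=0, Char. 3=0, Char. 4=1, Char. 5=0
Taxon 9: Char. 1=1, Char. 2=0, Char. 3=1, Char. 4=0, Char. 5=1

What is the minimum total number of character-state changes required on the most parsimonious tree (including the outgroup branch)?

Character polarity is set by the outgroup: the derived state is whichever differs from the outgroup's state, so for Char. 2, Char. 5 the derived state is '0', and for the remaining characters it is '1'.
Char. 1 (derived state '1') is shared by all ingroup taxa — unites the whole ingroup.
Char. 2 groups Taxon 2 and Taxon 9, which is incompatible with the clades supported by the remaining characters; treating it as convergent (homoplasy) costs fewer steps than any alternative tree.
Only Taxon 1 and Taxon 9 show the derived state '1' for Char. 3, supporting them as a clade.
Only Taxon 2 and Taxon 6 show the derived state '1' for Char. 4, supporting them as a clade.
Only Taxon 2, Taxon 5, and Taxon 6 show the derived state '0' for Char. 5, supporting them as a clade.
Most parsimonious ingroup topology: (((Taxon 6,Taxon 2),Taxon 5),(Taxon 1,Taxon 9)).
Changes per character on this tree: Char. 1: 1; Char. 2: 2; Char. 3: 1; Char. 4: 1; Char. 5: 1.
Total = 6.

6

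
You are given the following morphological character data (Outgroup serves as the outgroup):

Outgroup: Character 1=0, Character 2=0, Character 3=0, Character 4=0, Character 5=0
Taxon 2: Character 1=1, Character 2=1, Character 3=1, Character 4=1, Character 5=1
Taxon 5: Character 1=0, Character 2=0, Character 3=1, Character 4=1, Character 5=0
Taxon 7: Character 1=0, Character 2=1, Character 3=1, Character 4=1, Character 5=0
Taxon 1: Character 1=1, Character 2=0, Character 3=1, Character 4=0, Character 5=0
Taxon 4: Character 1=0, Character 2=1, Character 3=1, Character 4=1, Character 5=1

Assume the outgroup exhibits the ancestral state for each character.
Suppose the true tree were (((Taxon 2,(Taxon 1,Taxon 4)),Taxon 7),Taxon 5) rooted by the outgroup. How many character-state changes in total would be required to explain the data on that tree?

Map each character onto (((Taxon 2,(Taxon 1,Taxon 4)),Taxon 7),Taxon 5) (rooted by Outgroup) and count the minimum state changes it requires (Fitch parsimony):
Character 1: 2; Character 2: 2; Character 3: 1; Character 4: 2; Character 5: 2.
Total tree length = 9.

9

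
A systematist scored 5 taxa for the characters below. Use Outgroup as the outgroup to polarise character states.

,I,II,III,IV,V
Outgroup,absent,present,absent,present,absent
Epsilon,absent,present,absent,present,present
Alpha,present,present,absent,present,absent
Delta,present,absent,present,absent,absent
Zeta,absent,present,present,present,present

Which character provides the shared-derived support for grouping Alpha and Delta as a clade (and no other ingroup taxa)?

I

Character polarity is set by the outgroup: the derived state is whichever differs from the outgroup's state, so for II, IV the derived state is 'absent', and for the remaining characters it is 'present'.
Only Alpha and Delta show the derived state 'present' for I, supporting them as a clade.
II (derived state 'absent') is unique to Delta (autapomorphy; uninformative for grouping).
III (state 'present') occurs in Delta and Zeta but conflicts with the nesting implied by the other characters — most parsimoniously interpreted as homoplasy.
IV (derived state 'absent') is unique to Delta (autapomorphy; uninformative for grouping).
V: derived state 'present' in Epsilon and Zeta only — synapomorphy for {Epsilon, Zeta}.
Most parsimonious ingroup topology: ((Epsilon,Zeta),(Alpha,Delta)).
The clade {Alpha, Delta} is supported by I: its derived state 'present' occurs in exactly those taxa and in no other taxon (including the outgroup).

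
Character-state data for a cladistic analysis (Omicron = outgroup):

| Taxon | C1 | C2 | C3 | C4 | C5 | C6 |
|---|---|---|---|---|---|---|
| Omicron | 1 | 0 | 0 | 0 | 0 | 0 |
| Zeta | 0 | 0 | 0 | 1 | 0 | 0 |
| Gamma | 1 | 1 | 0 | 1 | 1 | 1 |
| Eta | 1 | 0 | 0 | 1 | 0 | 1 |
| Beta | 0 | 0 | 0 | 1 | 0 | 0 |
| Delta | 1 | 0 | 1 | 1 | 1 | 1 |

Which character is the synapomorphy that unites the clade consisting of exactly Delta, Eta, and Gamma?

C6

Character polarity is set by the outgroup: the derived state is whichever differs from the outgroup's state, so for C1 the derived state is '0', and for the remaining characters it is '1'.
Only Beta and Zeta show the derived state '0' for C1, supporting them as a clade.
C2: derived state '1' in Gamma only — an autapomorphy, so it tells us nothing about relationships among taxa.
C3: derived state '1' in Delta only — an autapomorphy, so it tells us nothing about relationships among taxa.
All ingroup taxa share the derived state '1' for C4; it defines the ingroup but does not resolve relationships within it.
C5 (derived state '1') is shared by Delta and Gamma — a synapomorphy uniting that clade.
C6 (derived state '1') is shared by Delta, Eta, and Gamma — a synapomorphy uniting that clade.
Most parsimonious ingroup topology: ((Beta,Zeta),(Eta,(Gamma,Delta))).
The clade {Delta, Eta, Gamma} is supported by C6: its derived state '1' occurs in exactly those taxa and in no other taxon (including the outgroup).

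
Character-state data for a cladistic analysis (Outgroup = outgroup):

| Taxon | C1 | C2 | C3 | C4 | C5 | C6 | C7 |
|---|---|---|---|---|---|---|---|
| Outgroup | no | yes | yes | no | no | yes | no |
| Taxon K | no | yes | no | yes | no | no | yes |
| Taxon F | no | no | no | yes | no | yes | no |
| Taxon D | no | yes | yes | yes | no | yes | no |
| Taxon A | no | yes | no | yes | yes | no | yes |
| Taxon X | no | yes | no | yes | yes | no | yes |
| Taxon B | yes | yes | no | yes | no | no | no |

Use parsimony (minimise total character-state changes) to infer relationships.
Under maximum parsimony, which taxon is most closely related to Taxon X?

Character polarity is set by the outgroup: the derived state is whichever differs from the outgroup's state, so for C2, C3, C6 the derived state is 'no', and for the remaining characters it is 'yes'.
C1 (derived state 'yes') is unique to Taxon B (autapomorphy; uninformative for grouping).
C2 (derived state 'no') is unique to Taxon F (autapomorphy; uninformative for grouping).
C3 (derived state 'no') is shared by Taxon A, Taxon B, Taxon F, Taxon K, and Taxon X — a synapomorphy uniting that clade.
All ingroup taxa share the derived state 'yes' for C4; it defines the ingroup but does not resolve relationships within it.
C5: derived state 'yes' in Taxon A and Taxon X only — synapomorphy for {Taxon A, Taxon X}.
C6: derived state 'no' in Taxon A, Taxon B, Taxon K, and Taxon X only — synapomorphy for {Taxon A, Taxon B, Taxon K, Taxon X}.
C7: derived state 'yes' in Taxon A, Taxon K, and Taxon X only — synapomorphy for {Taxon A, Taxon K, Taxon X}.
Most parsimonious ingroup topology: ((((Taxon K,(Taxon A,Taxon X)),Taxon B),Taxon F),Taxon D).
Taxon X and Taxon A form a cherry on this tree, so they are sister taxa.

Taxon A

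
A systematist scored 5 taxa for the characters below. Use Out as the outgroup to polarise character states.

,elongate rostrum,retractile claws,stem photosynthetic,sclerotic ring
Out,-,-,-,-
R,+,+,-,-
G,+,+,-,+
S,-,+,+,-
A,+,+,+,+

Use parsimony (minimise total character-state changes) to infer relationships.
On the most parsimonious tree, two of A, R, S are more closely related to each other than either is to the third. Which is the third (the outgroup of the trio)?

The outgroup has state '-' for every character, so '+' is the derived state throughout.
elongate rostrum: derived state '+' in A, G, and R only — synapomorphy for {A, G, R}.
All ingroup taxa share the derived state '+' for retractile claws; it defines the ingroup but does not resolve relationships within it.
stem photosynthetic (state '+') occurs in A and S but conflicts with the nesting implied by the other characters — most parsimoniously interpreted as homoplasy.
Only A and G show the derived state '+' for sclerotic ring, supporting them as a clade.
Most parsimonious ingroup topology: ((R,(G,A)),S).
A and R share a more recent common ancestor with each other than either does with S, so S is the least closely related of the three.

S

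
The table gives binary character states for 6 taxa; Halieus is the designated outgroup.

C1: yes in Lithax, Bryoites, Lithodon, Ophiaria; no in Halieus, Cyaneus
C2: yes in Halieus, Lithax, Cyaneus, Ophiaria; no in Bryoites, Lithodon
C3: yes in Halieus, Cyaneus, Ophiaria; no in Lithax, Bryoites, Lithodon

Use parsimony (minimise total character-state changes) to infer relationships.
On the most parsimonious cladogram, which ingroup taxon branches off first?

Character polarity is set by the outgroup: the derived state is whichever differs from the outgroup's state, so for C2, C3 the derived state is 'no', and for the remaining characters it is 'yes'.
C1: derived state 'yes' in Bryoites, Lithax, Lithodon, and Ophiaria only — synapomorphy for {Bryoites, Lithax, Lithodon, Ophiaria}.
Only Bryoites and Lithodon show the derived state 'no' for C2, supporting them as a clade.
C3 (derived state 'no') is shared by Bryoites, Lithax, and Lithodon — a synapomorphy uniting that clade.
Most parsimonious ingroup topology: (((Lithax,(Bryoites,Lithodon)),Ophiaria),Cyaneus).
Cyaneus is sister to the clade containing all other ingroup taxa, so it is the earliest-diverging (most basal) ingroup lineage.

Cyaneus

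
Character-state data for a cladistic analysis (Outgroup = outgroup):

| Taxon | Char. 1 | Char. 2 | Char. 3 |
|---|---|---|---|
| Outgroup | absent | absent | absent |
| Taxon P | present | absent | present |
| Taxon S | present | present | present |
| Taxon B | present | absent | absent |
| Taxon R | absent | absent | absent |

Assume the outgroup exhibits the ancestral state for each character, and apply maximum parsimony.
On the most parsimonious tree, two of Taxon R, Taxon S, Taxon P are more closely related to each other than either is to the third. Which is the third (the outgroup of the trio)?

Taxon R

The outgroup has state 'absent' for every character, so 'present' is the derived state throughout.
Char. 1: derived state 'present' in Taxon B, Taxon P, and Taxon S only — synapomorphy for {Taxon B, Taxon P, Taxon S}.
Char. 2 (derived state 'present') is unique to Taxon S (autapomorphy; uninformative for grouping).
Char. 3: derived state 'present' in Taxon P and Taxon S only — synapomorphy for {Taxon P, Taxon S}.
Most parsimonious ingroup topology: (((Taxon P,Taxon S),Taxon B),Taxon R).
Taxon S and Taxon P share a more recent common ancestor with each other than either does with Taxon R, so Taxon R is the least closely related of the three.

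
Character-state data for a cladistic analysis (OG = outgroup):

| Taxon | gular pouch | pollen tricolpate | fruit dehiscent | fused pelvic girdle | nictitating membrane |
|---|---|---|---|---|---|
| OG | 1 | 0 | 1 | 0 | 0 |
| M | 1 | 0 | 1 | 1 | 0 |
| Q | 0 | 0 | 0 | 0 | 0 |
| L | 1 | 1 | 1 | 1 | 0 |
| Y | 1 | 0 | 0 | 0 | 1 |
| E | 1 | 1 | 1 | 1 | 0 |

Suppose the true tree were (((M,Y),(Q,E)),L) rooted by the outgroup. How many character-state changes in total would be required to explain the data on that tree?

Map each character onto (((M,Y),(Q,E)),L) (rooted by OG) and count the minimum state changes it requires (Fitch parsimony):
gular pouch: 1; pollen tricolpate: 2; fruit dehiscent: 2; fused pelvic girdle: 3; nictitating membrane: 1.
Total tree length = 9.

9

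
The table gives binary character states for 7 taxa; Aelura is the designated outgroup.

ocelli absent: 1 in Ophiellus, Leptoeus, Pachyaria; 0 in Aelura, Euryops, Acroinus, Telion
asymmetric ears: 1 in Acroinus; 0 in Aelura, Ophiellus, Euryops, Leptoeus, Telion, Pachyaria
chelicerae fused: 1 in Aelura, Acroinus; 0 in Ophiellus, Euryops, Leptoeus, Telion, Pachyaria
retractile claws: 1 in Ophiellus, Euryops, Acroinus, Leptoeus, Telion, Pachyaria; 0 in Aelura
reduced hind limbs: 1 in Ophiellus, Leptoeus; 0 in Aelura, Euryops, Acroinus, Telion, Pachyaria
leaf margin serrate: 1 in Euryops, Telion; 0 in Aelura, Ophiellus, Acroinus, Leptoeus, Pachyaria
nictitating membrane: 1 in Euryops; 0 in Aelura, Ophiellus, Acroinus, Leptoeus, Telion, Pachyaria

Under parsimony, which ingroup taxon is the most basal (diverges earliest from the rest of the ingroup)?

Character polarity is set by the outgroup: the derived state is whichever differs from the outgroup's state, so for chelicerae fused the derived state is '0', and for the remaining characters it is '1'.
ocelli absent: derived state '1' in Leptoeus, Ophiellus, and Pachyaria only — synapomorphy for {Leptoeus, Ophiellus, Pachyaria}.
asymmetric ears: derived state '1' in Acroinus only — an autapomorphy, so it tells us nothing about relationships among taxa.
chelicerae fused: derived state '0' in Euryops, Leptoeus, Ophiellus, Pachyaria, and Telion only — synapomorphy for {Euryops, Leptoeus, Ophiellus, Pachyaria, Telion}.
retractile claws (derived state '1') is shared by all ingroup taxa — unites the whole ingroup.
Only Leptoeus and Ophiellus show the derived state '1' for reduced hind limbs, supporting them as a clade.
leaf margin serrate: derived state '1' in Euryops and Telion only — synapomorphy for {Euryops, Telion}.
nictitating membrane (derived state '1') is unique to Euryops (autapomorphy; uninformative for grouping).
Most parsimonious ingroup topology: ((((Ophiellus,Leptoeus),Pachyaria),(Euryops,Telion)),Acroinus).
Acroinus is sister to the clade containing all other ingroup taxa, so it is the earliest-diverging (most basal) ingroup lineage.

Acroinus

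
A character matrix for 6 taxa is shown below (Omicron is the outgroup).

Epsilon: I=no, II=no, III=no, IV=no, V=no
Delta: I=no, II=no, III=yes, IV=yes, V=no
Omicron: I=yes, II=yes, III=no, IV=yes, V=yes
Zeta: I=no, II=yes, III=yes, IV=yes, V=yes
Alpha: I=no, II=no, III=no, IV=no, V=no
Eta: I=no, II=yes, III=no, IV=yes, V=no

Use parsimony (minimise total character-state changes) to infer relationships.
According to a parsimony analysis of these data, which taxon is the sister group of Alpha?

Character polarity is set by the outgroup: the derived state is whichever differs from the outgroup's state, so for I, II, IV, V the derived state is 'no', and for the remaining characters it is 'yes'.
I (derived state 'no') is shared by all ingroup taxa — unites the whole ingroup.
II (derived state 'no') is shared by Alpha, Delta, and Epsilon — a synapomorphy uniting that clade.
III (state 'yes') occurs in Delta and Zeta but conflicts with the nesting implied by the other characters — most parsimoniously interpreted as homoplasy.
IV: derived state 'no' in Alpha and Epsilon only — synapomorphy for {Alpha, Epsilon}.
V (derived state 'no') is shared by Alpha, Delta, Epsilon, and Eta — a synapomorphy uniting that clade.
Most parsimonious ingroup topology: (((Delta,(Epsilon,Alpha)),Eta),Zeta).
Alpha and Epsilon form a cherry on this tree, so they are sister taxa.

Epsilon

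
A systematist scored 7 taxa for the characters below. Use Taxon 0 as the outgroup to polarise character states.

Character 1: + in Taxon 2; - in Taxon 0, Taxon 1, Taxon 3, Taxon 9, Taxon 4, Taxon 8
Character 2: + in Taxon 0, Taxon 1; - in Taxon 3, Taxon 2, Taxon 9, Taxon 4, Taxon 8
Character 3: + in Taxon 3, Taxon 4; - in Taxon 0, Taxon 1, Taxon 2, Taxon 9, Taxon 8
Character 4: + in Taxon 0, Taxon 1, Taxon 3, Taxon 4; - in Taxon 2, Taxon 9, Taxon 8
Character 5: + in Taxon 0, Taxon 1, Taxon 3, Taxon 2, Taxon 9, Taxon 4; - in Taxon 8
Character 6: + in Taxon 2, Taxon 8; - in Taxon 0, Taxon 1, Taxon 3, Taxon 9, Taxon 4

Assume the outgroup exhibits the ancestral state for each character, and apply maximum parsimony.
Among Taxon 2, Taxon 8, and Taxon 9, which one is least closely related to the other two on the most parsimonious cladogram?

Taxon 9

Character polarity is set by the outgroup: the derived state is whichever differs from the outgroup's state, so for Character 2, Character 4, Character 5 the derived state is '-', and for the remaining characters it is '+'.
Character 1: derived state '+' in Taxon 2 only — an autapomorphy, so it tells us nothing about relationships among taxa.
Character 2: derived state '-' in Taxon 2, Taxon 3, Taxon 4, Taxon 8, and Taxon 9 only — synapomorphy for {Taxon 2, Taxon 3, Taxon 4, Taxon 8, Taxon 9}.
Only Taxon 3 and Taxon 4 show the derived state '+' for Character 3, supporting them as a clade.
Character 4 (derived state '-') is shared by Taxon 2, Taxon 8, and Taxon 9 — a synapomorphy uniting that clade.
Character 5: derived state '-' in Taxon 8 only — an autapomorphy, so it tells us nothing about relationships among taxa.
Only Taxon 2 and Taxon 8 show the derived state '+' for Character 6, supporting them as a clade.
Most parsimonious ingroup topology: (Taxon 1,((Taxon 3,Taxon 4),((Taxon 2,Taxon 8),Taxon 9))).
Taxon 8 and Taxon 2 share a more recent common ancestor with each other than either does with Taxon 9, so Taxon 9 is the least closely related of the three.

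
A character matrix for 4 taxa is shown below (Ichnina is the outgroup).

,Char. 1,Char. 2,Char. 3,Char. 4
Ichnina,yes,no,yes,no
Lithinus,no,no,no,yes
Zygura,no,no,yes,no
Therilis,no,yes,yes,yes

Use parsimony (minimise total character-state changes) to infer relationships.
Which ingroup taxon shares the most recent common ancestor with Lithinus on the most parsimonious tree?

Character polarity is set by the outgroup: the derived state is whichever differs from the outgroup's state, so for Char. 1, Char. 3 the derived state is 'no', and for the remaining characters it is 'yes'.
All ingroup taxa share the derived state 'no' for Char. 1; it defines the ingroup but does not resolve relationships within it.
Char. 2: derived state 'yes' in Therilis only — an autapomorphy, so it tells us nothing about relationships among taxa.
Char. 3 (derived state 'no') is unique to Lithinus (autapomorphy; uninformative for grouping).
Char. 4: derived state 'yes' in Lithinus and Therilis only — synapomorphy for {Lithinus, Therilis}.
Most parsimonious ingroup topology: ((Lithinus,Therilis),Zygura).
Lithinus and Therilis form a cherry on this tree, so they are sister taxa.

Therilis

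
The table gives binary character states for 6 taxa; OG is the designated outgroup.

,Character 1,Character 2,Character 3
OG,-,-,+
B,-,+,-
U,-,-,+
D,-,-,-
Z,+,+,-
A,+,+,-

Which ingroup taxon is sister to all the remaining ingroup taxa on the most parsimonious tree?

U

Character polarity is set by the outgroup: the derived state is whichever differs from the outgroup's state, so for Character 3 the derived state is '-', and for the remaining characters it is '+'.
Character 1: derived state '+' in A and Z only — synapomorphy for {A, Z}.
Character 2 (derived state '+') is shared by A, B, and Z — a synapomorphy uniting that clade.
Character 3 (derived state '-') is shared by A, B, D, and Z — a synapomorphy uniting that clade.
Most parsimonious ingroup topology: (((B,(Z,A)),D),U).
U is sister to the clade containing all other ingroup taxa, so it is the earliest-diverging (most basal) ingroup lineage.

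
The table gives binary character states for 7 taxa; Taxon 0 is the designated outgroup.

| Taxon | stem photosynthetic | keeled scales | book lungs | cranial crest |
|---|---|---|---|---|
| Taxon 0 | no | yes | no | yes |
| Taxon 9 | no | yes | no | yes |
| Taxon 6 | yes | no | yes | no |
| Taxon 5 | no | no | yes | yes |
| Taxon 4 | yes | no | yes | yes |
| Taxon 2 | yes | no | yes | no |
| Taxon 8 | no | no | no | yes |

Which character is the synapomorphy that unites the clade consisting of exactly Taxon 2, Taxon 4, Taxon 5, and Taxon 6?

Character polarity is set by the outgroup: the derived state is whichever differs from the outgroup's state, so for keeled scales, cranial crest the derived state is 'no', and for the remaining characters it is 'yes'.
stem photosynthetic: derived state 'yes' in Taxon 2, Taxon 4, and Taxon 6 only — synapomorphy for {Taxon 2, Taxon 4, Taxon 6}.
Only Taxon 2, Taxon 4, Taxon 5, Taxon 6, and Taxon 8 show the derived state 'no' for keeled scales, supporting them as a clade.
Only Taxon 2, Taxon 4, Taxon 5, and Taxon 6 show the derived state 'yes' for book lungs, supporting them as a clade.
cranial crest (derived state 'no') is shared by Taxon 2 and Taxon 6 — a synapomorphy uniting that clade.
Most parsimonious ingroup topology: (Taxon 9,((((Taxon 6,Taxon 2),Taxon 4),Taxon 5),Taxon 8)).
The clade {Taxon 2, Taxon 4, Taxon 5, Taxon 6} is supported by book lungs: its derived state 'yes' occurs in exactly those taxa and in no other taxon (including the outgroup).

book lungs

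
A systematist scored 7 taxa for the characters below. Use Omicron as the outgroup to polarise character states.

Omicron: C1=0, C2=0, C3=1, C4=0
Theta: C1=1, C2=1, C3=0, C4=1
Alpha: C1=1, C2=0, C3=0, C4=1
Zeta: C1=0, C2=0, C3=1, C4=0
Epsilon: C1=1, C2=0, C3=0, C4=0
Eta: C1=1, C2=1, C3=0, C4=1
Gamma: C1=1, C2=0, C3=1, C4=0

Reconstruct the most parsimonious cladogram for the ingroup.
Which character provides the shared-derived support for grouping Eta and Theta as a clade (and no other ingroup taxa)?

C2

Character polarity is set by the outgroup: the derived state is whichever differs from the outgroup's state, so for C3 the derived state is '0', and for the remaining characters it is '1'.
C1: derived state '1' in Alpha, Epsilon, Eta, Gamma, and Theta only — synapomorphy for {Alpha, Epsilon, Eta, Gamma, Theta}.
Only Eta and Theta show the derived state '1' for C2, supporting them as a clade.
C3: derived state '0' in Alpha, Epsilon, Eta, and Theta only — synapomorphy for {Alpha, Epsilon, Eta, Theta}.
C4: derived state '1' in Alpha, Eta, and Theta only — synapomorphy for {Alpha, Eta, Theta}.
Most parsimonious ingroup topology: (((((Theta,Eta),Alpha),Epsilon),Gamma),Zeta).
The clade {Eta, Theta} is supported by C2: its derived state '1' occurs in exactly those taxa and in no other taxon (including the outgroup).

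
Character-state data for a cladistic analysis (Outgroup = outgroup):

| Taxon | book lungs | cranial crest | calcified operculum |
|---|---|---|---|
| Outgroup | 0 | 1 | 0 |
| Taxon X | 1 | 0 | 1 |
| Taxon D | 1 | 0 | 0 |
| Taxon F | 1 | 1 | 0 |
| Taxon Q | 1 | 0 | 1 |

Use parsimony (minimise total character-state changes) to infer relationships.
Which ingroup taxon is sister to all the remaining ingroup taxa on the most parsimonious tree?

Character polarity is set by the outgroup: the derived state is whichever differs from the outgroup's state, so for cranial crest the derived state is '0', and for the remaining characters it is '1'.
book lungs (derived state '1') is shared by all ingroup taxa — unites the whole ingroup.
Only Taxon D, Taxon Q, and Taxon X show the derived state '0' for cranial crest, supporting them as a clade.
Only Taxon Q and Taxon X show the derived state '1' for calcified operculum, supporting them as a clade.
Most parsimonious ingroup topology: (((Taxon X,Taxon Q),Taxon D),Taxon F).
Taxon F is sister to the clade containing all other ingroup taxa, so it is the earliest-diverging (most basal) ingroup lineage.

Taxon F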